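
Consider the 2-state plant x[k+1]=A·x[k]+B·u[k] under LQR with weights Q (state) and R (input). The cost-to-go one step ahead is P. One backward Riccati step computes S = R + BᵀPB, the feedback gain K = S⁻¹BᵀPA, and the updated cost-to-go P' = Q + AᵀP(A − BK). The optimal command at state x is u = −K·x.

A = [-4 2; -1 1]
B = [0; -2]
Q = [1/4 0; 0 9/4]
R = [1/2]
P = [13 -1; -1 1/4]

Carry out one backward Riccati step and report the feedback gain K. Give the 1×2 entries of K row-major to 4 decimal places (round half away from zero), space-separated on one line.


-5.0000 2.3333

BᵀP = [2.0000 -0.5000]
S = R + BᵀPB = [1/2] + [1.0000] = [1.5000]
BᵀPA = [-7.5000 3.5000]
K = S⁻¹·BᵀPA = [-5.0000 2.3333]
A−BK = [-4.0000 2.0000; -11.0000 5.6667]
AᵀP(A−BK) = [162.7500 -80.7500; -80.7500 40.0833]
P' = Q + AᵀP(A−BK) = [163.0000 -80.7500; -80.7500 42.3333]
tr(P') = 205.3333


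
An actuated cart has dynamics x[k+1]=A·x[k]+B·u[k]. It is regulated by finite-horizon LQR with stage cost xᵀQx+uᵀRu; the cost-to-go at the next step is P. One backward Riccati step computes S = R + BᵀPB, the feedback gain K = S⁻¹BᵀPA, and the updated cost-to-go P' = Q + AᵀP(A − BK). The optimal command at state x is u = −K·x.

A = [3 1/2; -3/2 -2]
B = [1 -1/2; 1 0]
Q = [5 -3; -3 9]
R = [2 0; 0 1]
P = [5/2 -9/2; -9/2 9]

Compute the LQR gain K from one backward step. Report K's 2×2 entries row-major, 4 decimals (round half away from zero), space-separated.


-2.1535 -1.7624 -3.0594 -2.0693

BᵀP = [-2.0000 4.5000; -1.2500 2.2500]
S = R + BᵀPB = [2 0; 0 1] + [2.5000 1.0000; 1.0000 0.6250] = [4.5000 1.0000; 1.0000 1.6250]
BᵀPA = [-12.7500 -10.0000; -7.1250 -5.1250]
K = S⁻¹·BᵀPA = [-2.1535 -1.7624; -3.0594 -2.0693]
A−BK = [3.6238 1.2277; 0.6535 -0.2376]
AᵀP(A−BK) = [33.9950 23.9109; 23.9109 17.3960]
P' = Q + AᵀP(A−BK) = [38.9950 20.9109; 20.9109 26.3960]
tr(P') = 65.3911


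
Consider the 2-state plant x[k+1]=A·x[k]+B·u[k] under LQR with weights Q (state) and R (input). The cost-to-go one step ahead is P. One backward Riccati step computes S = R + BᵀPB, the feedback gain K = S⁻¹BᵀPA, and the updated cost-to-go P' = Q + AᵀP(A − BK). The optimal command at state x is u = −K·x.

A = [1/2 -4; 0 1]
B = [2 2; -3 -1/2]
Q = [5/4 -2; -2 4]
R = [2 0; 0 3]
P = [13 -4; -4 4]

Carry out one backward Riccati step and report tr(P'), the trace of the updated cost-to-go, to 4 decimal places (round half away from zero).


BᵀP = [38.0000 -20.0000; 28.0000 -10.0000]
S = R + BᵀPB = [2 0; 0 3] + [136.0000 86.0000; 86.0000 61.0000] = [138.0000 86.0000; 86.0000 64.0000]
BᵀPA = [19.0000 -172.0000; 14.0000 -122.0000]
K = S⁻¹·BᵀPA = [0.0084 -0.3593; 0.2075 -1.4234]
A−BK = [0.0682 -0.4345; 0.1288 -0.7897]
AᵀP(A−BK) = [0.1859 -1.2451; -1.2451 8.5404]
P' = Q + AᵀP(A−BK) = [1.4359 -3.2451; -3.2451 12.5404]
tr(P') = 13.9763

13.9763


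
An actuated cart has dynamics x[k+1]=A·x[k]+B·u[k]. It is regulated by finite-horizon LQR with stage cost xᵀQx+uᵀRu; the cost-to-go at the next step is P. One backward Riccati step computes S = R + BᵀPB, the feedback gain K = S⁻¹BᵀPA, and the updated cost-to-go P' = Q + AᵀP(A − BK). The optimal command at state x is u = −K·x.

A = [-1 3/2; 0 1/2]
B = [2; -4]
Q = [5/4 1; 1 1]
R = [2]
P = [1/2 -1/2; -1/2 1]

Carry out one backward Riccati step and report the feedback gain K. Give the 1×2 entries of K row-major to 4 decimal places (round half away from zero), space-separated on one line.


-0.1071 0.0714

BᵀP = [3.0000 -5.0000]
S = R + BᵀPB = [2] + [26.0000] = [28.0000]
BᵀPA = [-3.0000 2.0000]
K = S⁻¹·BᵀPA = [-0.1071 0.0714]
A−BK = [-0.7857 1.3571; -0.4286 0.7857]
AᵀP(A−BK) = [0.1786 -0.2857; -0.2857 0.4821]
P' = Q + AᵀP(A−BK) = [1.4286 0.7143; 0.7143 1.4821]
tr(P') = 2.9107


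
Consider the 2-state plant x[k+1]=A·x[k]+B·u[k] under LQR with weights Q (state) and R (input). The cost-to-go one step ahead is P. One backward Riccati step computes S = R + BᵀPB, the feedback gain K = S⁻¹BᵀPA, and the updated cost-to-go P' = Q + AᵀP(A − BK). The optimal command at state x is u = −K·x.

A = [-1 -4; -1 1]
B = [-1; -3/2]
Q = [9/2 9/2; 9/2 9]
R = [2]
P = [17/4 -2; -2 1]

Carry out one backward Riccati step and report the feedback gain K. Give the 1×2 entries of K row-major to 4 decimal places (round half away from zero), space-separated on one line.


BᵀP = [-1.2500 0.5000]
S = R + BᵀPB = [2] + [0.5000] = [2.5000]
BᵀPA = [0.7500 5.5000]
K = S⁻¹·BᵀPA = [0.3000 2.2000]
A−BK = [-0.7000 -1.8000; -0.5500 4.3000]
AᵀP(A−BK) = [1.0250 8.3500; 8.3500 72.9000]
P' = Q + AᵀP(A−BK) = [5.5250 12.8500; 12.8500 81.9000]
tr(P') = 87.4250

0.3000 2.2000


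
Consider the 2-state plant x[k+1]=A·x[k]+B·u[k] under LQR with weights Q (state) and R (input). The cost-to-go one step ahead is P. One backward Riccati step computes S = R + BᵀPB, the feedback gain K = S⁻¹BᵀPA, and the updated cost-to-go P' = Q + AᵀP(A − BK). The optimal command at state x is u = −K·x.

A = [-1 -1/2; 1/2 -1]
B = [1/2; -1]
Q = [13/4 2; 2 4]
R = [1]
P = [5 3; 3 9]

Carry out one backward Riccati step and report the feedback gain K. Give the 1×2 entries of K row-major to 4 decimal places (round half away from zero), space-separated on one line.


-0.3939 0.9394

BᵀP = [-0.5000 -7.5000]
S = R + BᵀPB = [1] + [7.2500] = [8.2500]
BᵀPA = [-3.2500 7.7500]
K = S⁻¹·BᵀPA = [-0.3939 0.9394]
A−BK = [-0.8030 -0.9697; 0.1061 -0.0606]
AᵀP(A−BK) = [2.9697 3.3030; 3.3030 5.9697]
P' = Q + AᵀP(A−BK) = [6.2197 5.3030; 5.3030 9.9697]
tr(P') = 16.1894


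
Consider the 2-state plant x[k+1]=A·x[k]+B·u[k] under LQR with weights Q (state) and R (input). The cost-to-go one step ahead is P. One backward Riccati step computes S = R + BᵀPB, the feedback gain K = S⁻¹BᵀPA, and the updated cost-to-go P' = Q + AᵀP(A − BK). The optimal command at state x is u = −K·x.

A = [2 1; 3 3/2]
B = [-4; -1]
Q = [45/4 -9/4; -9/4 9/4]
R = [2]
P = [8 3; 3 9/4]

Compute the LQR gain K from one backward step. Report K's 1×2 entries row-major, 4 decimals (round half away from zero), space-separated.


BᵀP = [-35.0000 -14.2500]
S = R + BᵀPB = [2] + [154.2500] = [156.2500]
BᵀPA = [-112.7500 -56.3750]
K = S⁻¹·BᵀPA = [-0.7216 -0.3608]
A−BK = [-0.8864 -0.4432; 2.2784 1.1392]
AᵀP(A−BK) = [6.8896 3.4448; 3.4448 1.7224]
P' = Q + AᵀP(A−BK) = [18.1396 1.1948; 1.1948 3.9724]
tr(P') = 22.1120

-0.7216 -0.3608


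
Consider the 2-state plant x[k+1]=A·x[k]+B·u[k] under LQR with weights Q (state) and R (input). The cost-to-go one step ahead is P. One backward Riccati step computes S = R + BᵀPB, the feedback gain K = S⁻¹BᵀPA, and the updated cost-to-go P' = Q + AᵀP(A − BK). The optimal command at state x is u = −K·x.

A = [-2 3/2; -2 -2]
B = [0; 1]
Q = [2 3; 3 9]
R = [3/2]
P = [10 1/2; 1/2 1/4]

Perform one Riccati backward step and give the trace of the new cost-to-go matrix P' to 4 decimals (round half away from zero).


BᵀP = [0.5000 0.2500]
S = R + BᵀPB = [3/2] + [0.2500] = [1.7500]
BᵀPA = [-1.5000 0.2500]
K = S⁻¹·BᵀPA = [-0.8571 0.1429]
A−BK = [-2.0000 1.5000; -1.1429 -2.1429]
AᵀP(A−BK) = [43.7143 -28.2857; -28.2857 20.4643]
P' = Q + AᵀP(A−BK) = [45.7143 -25.2857; -25.2857 29.4643]
tr(P') = 75.1786

75.1786


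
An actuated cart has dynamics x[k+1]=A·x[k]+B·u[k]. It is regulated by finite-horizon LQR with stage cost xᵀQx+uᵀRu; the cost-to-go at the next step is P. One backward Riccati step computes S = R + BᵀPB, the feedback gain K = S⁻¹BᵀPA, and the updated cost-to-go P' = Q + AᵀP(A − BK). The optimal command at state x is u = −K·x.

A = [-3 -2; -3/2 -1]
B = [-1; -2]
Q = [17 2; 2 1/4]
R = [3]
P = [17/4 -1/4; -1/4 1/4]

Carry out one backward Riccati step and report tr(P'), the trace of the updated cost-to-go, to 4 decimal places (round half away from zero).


43.1379

BᵀP = [-3.7500 -0.2500]
S = R + BᵀPB = [3] + [4.2500] = [7.2500]
BᵀPA = [11.6250 7.7500]
K = S⁻¹·BᵀPA = [1.6034 1.0690]
A−BK = [-1.3966 -0.9310; 1.7069 1.1379]
AᵀP(A−BK) = [17.9224 11.9483; 11.9483 7.9655]
P' = Q + AᵀP(A−BK) = [34.9224 13.9483; 13.9483 8.2155]
tr(P') = 43.1379


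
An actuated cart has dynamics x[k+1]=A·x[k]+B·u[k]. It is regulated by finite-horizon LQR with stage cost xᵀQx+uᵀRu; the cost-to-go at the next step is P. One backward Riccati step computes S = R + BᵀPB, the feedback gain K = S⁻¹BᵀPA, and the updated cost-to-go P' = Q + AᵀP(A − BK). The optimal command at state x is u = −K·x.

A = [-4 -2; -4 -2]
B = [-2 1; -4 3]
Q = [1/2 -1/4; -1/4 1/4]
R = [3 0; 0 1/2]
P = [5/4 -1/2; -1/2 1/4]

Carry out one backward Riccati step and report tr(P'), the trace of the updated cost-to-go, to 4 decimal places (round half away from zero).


BᵀP = [-0.5000 0.0000; -0.2500 0.2500]
S = R + BᵀPB = [3 0; 0 1/2] + [1.0000 -0.5000; -0.5000 0.5000] = [4.0000 -0.5000; -0.5000 1.0000]
BᵀPA = [2.0000 1.0000; 0.0000 0.0000]
K = S⁻¹·BᵀPA = [0.5333 0.2667; 0.2667 0.1333]
A−BK = [-3.2000 -1.6000; -2.6667 -1.3333]
AᵀP(A−BK) = [6.9333 3.4667; 3.4667 1.7333]
P' = Q + AᵀP(A−BK) = [7.4333 3.2167; 3.2167 1.9833]
tr(P') = 9.4167

9.4167


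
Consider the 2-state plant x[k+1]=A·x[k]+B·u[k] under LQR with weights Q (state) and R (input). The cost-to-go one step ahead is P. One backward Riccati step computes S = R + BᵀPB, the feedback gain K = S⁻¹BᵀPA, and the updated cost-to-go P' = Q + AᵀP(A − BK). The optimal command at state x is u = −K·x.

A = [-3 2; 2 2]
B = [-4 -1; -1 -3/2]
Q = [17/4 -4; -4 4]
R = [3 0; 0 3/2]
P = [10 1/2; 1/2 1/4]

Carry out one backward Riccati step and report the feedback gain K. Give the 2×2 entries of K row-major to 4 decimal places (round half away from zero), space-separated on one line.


BᵀP = [-40.5000 -2.2500; -10.7500 -0.8750]
S = R + BᵀPB = [3 0; 0 3/2] + [164.2500 43.8750; 43.8750 12.0625] = [167.2500 43.8750; 43.8750 13.5625]
BᵀPA = [117.0000 -85.5000; 30.5000 -23.2500]
K = S⁻¹·BᵀPA = [0.7242 -0.4063; -0.0939 -0.3998]
A−BK = [-0.1972 -0.0251; 2.5833 0.9940]
AᵀP(A−BK) = [3.1344 -0.2654; -0.2654 0.9634]
P' = Q + AᵀP(A−BK) = [7.3844 -4.2654; -4.2654 4.9634]
tr(P') = 12.3478

0.7242 -0.4063 -0.0939 -0.3998


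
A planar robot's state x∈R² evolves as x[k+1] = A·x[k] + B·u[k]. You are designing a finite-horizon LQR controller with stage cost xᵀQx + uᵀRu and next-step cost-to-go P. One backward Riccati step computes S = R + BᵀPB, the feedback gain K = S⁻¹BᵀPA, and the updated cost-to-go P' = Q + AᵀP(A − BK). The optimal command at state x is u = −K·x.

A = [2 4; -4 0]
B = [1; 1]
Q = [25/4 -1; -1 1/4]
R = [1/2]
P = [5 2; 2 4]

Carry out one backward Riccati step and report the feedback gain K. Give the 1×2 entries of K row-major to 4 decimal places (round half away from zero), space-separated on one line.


BᵀP = [7.0000 6.0000]
S = R + BᵀPB = [1/2] + [13.0000] = [13.5000]
BᵀPA = [-10.0000 28.0000]
K = S⁻¹·BᵀPA = [-0.7407 2.0741]
A−BK = [2.7407 1.9259; -3.2593 -2.0741]
AᵀP(A−BK) = [44.5926 28.7407; 28.7407 21.9259]
P' = Q + AᵀP(A−BK) = [50.8426 27.7407; 27.7407 22.1759]
tr(P') = 73.0185

-0.7407 2.0741


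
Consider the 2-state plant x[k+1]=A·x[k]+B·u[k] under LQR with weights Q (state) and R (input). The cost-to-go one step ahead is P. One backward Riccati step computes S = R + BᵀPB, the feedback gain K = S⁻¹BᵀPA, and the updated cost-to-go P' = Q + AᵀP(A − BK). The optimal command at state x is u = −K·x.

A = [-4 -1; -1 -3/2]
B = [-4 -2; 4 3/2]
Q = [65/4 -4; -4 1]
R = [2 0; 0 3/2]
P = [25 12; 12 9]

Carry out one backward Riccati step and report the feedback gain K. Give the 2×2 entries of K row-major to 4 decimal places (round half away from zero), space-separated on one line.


BᵀP = [-52.0000 -12.0000; -32.0000 -10.5000]
S = R + BᵀPB = [2 0; 0 3/2] + [160.0000 86.0000; 86.0000 48.2500] = [162.0000 86.0000; 86.0000 49.7500]
BᵀPA = [220.0000 70.0000; 138.5000 47.7500]
K = S⁻¹·BᵀPA = [-1.4559 -0.9405; 5.3007 2.5855]
A−BK = [0.7777 0.4092; -3.1274 -1.6164]
AᵀP(A−BK) = [91.1575 46.3067; 46.3067 23.6236]
P' = Q + AᵀP(A−BK) = [107.4075 42.3067; 42.3067 24.6236]
tr(P') = 132.0311

-1.4559 -0.9405 5.3007 2.5855


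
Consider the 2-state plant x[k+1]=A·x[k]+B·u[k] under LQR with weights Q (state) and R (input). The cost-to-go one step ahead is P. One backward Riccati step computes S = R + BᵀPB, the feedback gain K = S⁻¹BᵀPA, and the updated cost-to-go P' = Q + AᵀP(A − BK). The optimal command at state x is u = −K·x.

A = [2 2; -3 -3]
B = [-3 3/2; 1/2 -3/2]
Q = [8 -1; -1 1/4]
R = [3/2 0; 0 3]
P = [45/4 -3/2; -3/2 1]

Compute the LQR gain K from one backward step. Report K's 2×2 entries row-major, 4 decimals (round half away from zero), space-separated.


-0.4023 -0.4023 0.6878 0.6878

BᵀP = [-34.5000 5.0000; 19.1250 -3.7500]
S = R + BᵀPB = [3/2 0; 0 3] + [106.0000 -59.2500; -59.2500 34.3125] = [107.5000 -59.2500; -59.2500 37.3125]
BᵀPA = [-84.0000 -84.0000; 49.5000 49.5000]
K = S⁻¹·BᵀPA = [-0.4023 -0.4023; 0.6878 0.6878]
A−BK = [-0.2386 -0.2386; -1.7672 -1.7672]
AᵀP(A−BK) = [4.1603 4.1603; 4.1603 4.1603]
P' = Q + AᵀP(A−BK) = [12.1603 3.1603; 3.1603 4.4103]
tr(P') = 16.5707


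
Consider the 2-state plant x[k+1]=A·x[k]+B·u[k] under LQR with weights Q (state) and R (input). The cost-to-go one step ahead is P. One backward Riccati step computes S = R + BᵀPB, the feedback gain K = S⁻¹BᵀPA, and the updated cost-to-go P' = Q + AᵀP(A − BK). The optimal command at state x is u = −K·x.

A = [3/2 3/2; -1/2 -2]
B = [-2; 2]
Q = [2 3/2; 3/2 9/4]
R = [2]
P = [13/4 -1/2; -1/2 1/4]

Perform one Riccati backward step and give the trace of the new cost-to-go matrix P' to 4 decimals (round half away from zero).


BᵀP = [-7.5000 1.5000]
S = R + BᵀPB = [2] + [18.0000] = [20.0000]
BᵀPA = [-12.0000 -14.2500]
K = S⁻¹·BᵀPA = [-0.6000 -0.7125]
A−BK = [0.3000 0.0750; 0.7000 -0.5750]
AᵀP(A−BK) = [0.9250 0.8875; 0.8875 1.1594]
P' = Q + AᵀP(A−BK) = [2.9250 2.3875; 2.3875 3.4094]
tr(P') = 6.3344

6.3344


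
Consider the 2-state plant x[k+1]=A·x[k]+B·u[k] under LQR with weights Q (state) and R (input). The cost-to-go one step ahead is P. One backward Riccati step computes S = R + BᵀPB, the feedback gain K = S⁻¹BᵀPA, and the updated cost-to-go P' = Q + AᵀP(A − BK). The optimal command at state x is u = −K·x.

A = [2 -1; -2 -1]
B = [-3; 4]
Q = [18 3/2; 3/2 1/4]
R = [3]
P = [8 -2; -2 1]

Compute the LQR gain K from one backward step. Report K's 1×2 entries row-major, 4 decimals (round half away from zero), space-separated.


-0.6043 0.1583

BᵀP = [-32.0000 10.0000]
S = R + BᵀPB = [3] + [136.0000] = [139.0000]
BᵀPA = [-84.0000 22.0000]
K = S⁻¹·BᵀPA = [-0.6043 0.1583]
A−BK = [0.1871 -0.5252; 0.4173 -1.6331]
AᵀP(A−BK) = [1.2374 -0.7050; -0.7050 1.5180]
P' = Q + AᵀP(A−BK) = [19.2374 0.7950; 0.7950 1.7680]
tr(P') = 21.0054


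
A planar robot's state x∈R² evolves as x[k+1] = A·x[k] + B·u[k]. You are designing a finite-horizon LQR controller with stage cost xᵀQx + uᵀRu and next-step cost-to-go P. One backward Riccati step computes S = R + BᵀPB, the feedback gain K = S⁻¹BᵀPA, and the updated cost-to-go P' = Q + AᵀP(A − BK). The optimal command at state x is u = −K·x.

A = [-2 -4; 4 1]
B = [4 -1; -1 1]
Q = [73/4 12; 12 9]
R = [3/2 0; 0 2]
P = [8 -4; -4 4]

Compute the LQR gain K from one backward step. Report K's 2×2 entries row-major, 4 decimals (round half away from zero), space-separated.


-0.4119 -0.9347 1.4970 0.1663

BᵀP = [36.0000 -20.0000; -12.0000 8.0000]
S = R + BᵀPB = [3/2 0; 0 2] + [164.0000 -56.0000; -56.0000 20.0000] = [165.5000 -56.0000; -56.0000 22.0000]
BᵀPA = [-152.0000 -164.0000; 56.0000 56.0000]
K = S⁻¹·BᵀPA = [-0.4119 -0.9347; 1.4970 0.1663]
A−BK = [1.1446 -0.0950; 2.0911 -0.1010]
AᵀP(A−BK) = [13.5604 0.6178; 0.6178 1.4020]
P' = Q + AᵀP(A−BK) = [31.8104 12.6178; 12.6178 10.4020]
tr(P') = 42.2124


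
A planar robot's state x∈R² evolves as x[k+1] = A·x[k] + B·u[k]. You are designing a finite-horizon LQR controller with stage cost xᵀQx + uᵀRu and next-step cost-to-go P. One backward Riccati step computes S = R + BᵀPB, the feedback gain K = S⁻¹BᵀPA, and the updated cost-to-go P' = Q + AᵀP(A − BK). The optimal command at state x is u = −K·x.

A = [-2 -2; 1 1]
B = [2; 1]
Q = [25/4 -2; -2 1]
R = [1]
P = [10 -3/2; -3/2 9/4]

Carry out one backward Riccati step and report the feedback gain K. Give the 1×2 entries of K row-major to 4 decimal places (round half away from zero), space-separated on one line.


BᵀP = [18.5000 -0.7500]
S = R + BᵀPB = [1] + [36.2500] = [37.2500]
BᵀPA = [-37.7500 -37.7500]
K = S⁻¹·BᵀPA = [-1.0134 -1.0134]
A−BK = [0.0268 0.0268; 2.0134 2.0134]
AᵀP(A−BK) = [9.9933 9.9933; 9.9933 9.9933]
P' = Q + AᵀP(A−BK) = [16.2433 7.9933; 7.9933 10.9933]
tr(P') = 27.2366

-1.0134 -1.0134


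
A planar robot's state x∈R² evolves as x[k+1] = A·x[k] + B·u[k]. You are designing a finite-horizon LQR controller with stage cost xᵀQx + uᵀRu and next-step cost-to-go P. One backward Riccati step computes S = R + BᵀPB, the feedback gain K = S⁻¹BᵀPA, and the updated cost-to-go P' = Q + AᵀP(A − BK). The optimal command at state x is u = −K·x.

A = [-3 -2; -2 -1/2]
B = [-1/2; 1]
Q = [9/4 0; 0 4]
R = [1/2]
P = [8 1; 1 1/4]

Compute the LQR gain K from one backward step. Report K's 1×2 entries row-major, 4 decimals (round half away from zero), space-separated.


5.4286 3.5000

BᵀP = [-3.0000 -0.2500]
S = R + BᵀPB = [1/2] + [1.2500] = [1.7500]
BᵀPA = [9.5000 6.1250]
K = S⁻¹·BᵀPA = [5.4286 3.5000]
A−BK = [-0.2857 -0.2500; -7.4286 -4.0000]
AᵀP(A−BK) = [33.4286 20.5000; 20.5000 12.6250]
P' = Q + AᵀP(A−BK) = [35.6786 20.5000; 20.5000 16.6250]
tr(P') = 52.3036


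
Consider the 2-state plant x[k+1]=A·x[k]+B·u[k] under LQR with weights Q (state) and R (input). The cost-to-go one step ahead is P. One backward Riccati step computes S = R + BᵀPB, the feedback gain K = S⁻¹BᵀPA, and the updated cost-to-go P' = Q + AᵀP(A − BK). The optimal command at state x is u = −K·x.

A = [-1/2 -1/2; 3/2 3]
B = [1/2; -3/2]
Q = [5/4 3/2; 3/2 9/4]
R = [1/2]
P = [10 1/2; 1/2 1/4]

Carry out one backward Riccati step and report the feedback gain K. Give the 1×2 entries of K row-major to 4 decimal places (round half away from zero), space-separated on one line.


BᵀP = [4.2500 -0.1250]
S = R + BᵀPB = [1/2] + [2.3125] = [2.8125]
BᵀPA = [-2.3125 -2.5000]
K = S⁻¹·BᵀPA = [-0.8222 -0.8889]
A−BK = [-0.0889 -0.0556; 0.2667 1.6667]
AᵀP(A−BK) = [0.4111 0.4444; 0.4444 1.0278]
P' = Q + AᵀP(A−BK) = [1.6611 1.9444; 1.9444 3.2778]
tr(P') = 4.9389

-0.8222 -0.8889


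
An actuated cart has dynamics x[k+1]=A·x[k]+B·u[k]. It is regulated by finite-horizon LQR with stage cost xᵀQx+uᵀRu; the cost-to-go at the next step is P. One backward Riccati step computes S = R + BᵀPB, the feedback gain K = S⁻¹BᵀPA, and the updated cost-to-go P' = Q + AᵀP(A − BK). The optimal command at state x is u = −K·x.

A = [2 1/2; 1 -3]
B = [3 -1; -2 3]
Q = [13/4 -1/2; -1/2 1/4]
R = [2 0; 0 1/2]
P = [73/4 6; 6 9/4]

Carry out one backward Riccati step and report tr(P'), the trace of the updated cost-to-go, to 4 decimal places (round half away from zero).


BᵀP = [42.7500 13.5000; -0.2500 0.7500]
S = R + BᵀPB = [2 0; 0 1/2] + [101.2500 -2.2500; -2.2500 2.5000] = [103.2500 -2.2500; -2.2500 3.0000]
BᵀPA = [99.0000 -19.1250; 0.2500 -2.3750]
K = S⁻¹·BᵀPA = [0.9766 -0.2058; 0.8158 -0.9461]
A−BK = [-0.1141 0.1715; 0.5058 -0.5735]
AᵀP(A−BK) = [2.3611 -0.8847; -0.8847 0.6288]
P' = Q + AᵀP(A−BK) = [5.6111 -1.3847; -1.3847 0.8788]
tr(P') = 6.4899

6.4899


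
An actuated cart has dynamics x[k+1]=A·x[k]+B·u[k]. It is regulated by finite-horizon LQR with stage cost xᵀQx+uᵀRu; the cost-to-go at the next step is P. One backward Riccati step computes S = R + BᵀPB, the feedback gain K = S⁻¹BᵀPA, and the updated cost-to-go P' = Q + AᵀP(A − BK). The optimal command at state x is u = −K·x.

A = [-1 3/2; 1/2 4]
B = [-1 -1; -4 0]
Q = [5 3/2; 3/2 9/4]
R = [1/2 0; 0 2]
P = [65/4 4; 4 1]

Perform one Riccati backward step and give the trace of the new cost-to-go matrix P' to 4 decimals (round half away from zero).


8.1483

BᵀP = [-32.2500 -8.0000; -16.2500 -4.0000]
S = R + BᵀPB = [1/2 0; 0 2] + [64.2500 32.2500; 32.2500 16.2500] = [64.7500 32.2500; 32.2500 18.2500]
BᵀPA = [28.2500 -80.3750; 14.2500 -40.3750]
K = S⁻¹·BᵀPA = [0.3954 -1.1633; 0.0821 -0.1567]
A−BK = [-0.5225 0.1801; 2.0816 -0.6531]
AᵀP(A−BK) = [0.1600 -0.2798; -0.2798 0.7383]
P' = Q + AᵀP(A−BK) = [5.1600 1.2202; 1.2202 2.9883]
tr(P') = 8.1483


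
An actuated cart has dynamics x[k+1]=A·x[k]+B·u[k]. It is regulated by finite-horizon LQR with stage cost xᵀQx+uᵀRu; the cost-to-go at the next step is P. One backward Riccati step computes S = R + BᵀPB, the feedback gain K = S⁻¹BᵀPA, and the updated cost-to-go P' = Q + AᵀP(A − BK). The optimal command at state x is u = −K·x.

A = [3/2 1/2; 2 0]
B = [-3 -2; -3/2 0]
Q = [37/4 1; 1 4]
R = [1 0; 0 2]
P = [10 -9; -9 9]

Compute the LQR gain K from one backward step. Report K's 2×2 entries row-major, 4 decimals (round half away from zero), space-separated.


-0.5702 -0.0909 0.5909 -0.1667

BᵀP = [-16.5000 13.5000; -20.0000 18.0000]
S = R + BᵀPB = [1 0; 0 2] + [29.2500 33.0000; 33.0000 40.0000] = [30.2500 33.0000; 33.0000 42.0000]
BᵀPA = [2.2500 -8.2500; 6.0000 -10.0000]
K = S⁻¹·BᵀPA = [-0.5702 -0.0909; 0.5909 -0.1667]
A−BK = [0.9711 -0.1061; 1.1446 -0.1364]
AᵀP(A−BK) = [2.2376 -0.2955; -0.2955 0.0833]
P' = Q + AᵀP(A−BK) = [11.4876 0.7045; 0.7045 4.0833]
tr(P') = 15.5709


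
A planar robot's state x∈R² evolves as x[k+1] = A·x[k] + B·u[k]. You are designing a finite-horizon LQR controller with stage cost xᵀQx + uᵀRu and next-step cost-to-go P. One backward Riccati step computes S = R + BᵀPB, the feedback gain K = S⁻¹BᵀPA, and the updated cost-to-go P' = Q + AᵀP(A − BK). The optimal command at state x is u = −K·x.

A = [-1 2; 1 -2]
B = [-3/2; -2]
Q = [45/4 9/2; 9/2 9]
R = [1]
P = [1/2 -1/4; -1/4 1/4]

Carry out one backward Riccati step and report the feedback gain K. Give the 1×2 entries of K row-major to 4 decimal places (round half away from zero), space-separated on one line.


BᵀP = [-0.2500 -0.1250]
S = R + BᵀPB = [1] + [0.6250] = [1.6250]
BᵀPA = [0.1250 -0.2500]
K = S⁻¹·BᵀPA = [0.0769 -0.1538]
A−BK = [-0.8846 1.7692; 1.1538 -2.3077]
AᵀP(A−BK) = [1.2404 -2.4808; -2.4808 4.9615]
P' = Q + AᵀP(A−BK) = [12.4904 2.0192; 2.0192 13.9615]
tr(P') = 26.4519

0.0769 -0.1538


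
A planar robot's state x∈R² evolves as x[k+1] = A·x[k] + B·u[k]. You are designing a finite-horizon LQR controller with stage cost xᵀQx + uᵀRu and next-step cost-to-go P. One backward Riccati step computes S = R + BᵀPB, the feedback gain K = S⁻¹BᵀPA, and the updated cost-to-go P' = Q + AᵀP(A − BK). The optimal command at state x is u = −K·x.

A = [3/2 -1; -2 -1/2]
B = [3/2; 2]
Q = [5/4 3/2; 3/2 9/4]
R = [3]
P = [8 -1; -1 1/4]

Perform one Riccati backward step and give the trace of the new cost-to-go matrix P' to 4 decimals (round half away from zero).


BᵀP = [10.0000 -1.0000]
S = R + BᵀPB = [3] + [13.0000] = [16.0000]
BᵀPA = [17.0000 -9.5000]
K = S⁻¹·BᵀPA = [1.0625 -0.5938]
A−BK = [-0.0938 -0.1094; -4.1250 0.6875]
AᵀP(A−BK) = [6.9375 -2.9063; -2.9063 1.4219]
P' = Q + AᵀP(A−BK) = [8.1875 -1.4063; -1.4063 3.6719]
tr(P') = 11.8594

11.8594


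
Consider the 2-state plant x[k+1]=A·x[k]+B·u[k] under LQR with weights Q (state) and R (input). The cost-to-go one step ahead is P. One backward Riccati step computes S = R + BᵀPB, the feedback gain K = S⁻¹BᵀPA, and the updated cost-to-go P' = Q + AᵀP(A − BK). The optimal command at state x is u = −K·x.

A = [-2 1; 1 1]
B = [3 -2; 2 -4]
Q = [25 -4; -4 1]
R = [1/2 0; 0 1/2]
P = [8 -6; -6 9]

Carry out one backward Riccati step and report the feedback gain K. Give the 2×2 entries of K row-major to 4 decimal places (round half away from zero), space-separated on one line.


BᵀP = [12.0000 0.0000; 8.0000 -24.0000]
S = R + BᵀPB = [1/2 0; 0 1/2] + [36.0000 -24.0000; -24.0000 80.0000] = [36.5000 -24.0000; -24.0000 80.5000]
BᵀPA = [-24.0000 12.0000; -40.0000 -16.0000]
K = S⁻¹·BᵀPA = [-1.2243 0.2464; -0.8619 -0.1253]
A−BK = [-0.0510 0.0103; 0.0010 0.0060]
AᵀP(A−BK) = [1.1422 -0.0992; -0.0992 0.0386]
P' = Q + AᵀP(A−BK) = [26.1422 -4.0992; -4.0992 1.0386]
tr(P') = 27.1809

-1.2243 0.2464 -0.8619 -0.1253


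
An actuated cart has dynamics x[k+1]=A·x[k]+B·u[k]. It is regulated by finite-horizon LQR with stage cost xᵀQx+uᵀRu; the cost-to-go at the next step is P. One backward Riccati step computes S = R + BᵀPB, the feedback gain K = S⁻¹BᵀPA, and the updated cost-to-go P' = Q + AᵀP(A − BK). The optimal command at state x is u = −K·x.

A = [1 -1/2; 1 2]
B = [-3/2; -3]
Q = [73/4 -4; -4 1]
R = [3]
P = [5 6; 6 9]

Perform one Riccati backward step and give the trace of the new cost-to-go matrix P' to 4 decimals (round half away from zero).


BᵀP = [-25.5000 -36.0000]
S = R + BᵀPB = [3] + [146.2500] = [149.2500]
BᵀPA = [-61.5000 -59.2500]
K = S⁻¹·BᵀPA = [-0.4121 -0.3970]
A−BK = [0.3819 -1.0955; -0.2362 0.8090]
AᵀP(A−BK) = [0.6583 0.0854; 0.0854 1.7286]
P' = Q + AᵀP(A−BK) = [18.9083 -3.9146; -3.9146 2.7286]
tr(P') = 21.6369

21.6369


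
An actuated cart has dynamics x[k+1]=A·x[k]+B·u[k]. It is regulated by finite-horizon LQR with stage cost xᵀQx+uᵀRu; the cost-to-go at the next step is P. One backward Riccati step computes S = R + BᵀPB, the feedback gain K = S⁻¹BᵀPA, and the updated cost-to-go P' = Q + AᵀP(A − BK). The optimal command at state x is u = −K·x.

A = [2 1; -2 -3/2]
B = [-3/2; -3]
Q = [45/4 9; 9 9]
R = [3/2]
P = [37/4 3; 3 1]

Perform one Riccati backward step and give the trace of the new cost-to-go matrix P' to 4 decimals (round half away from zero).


21.2170

BᵀP = [-22.8750 -7.5000]
S = R + BᵀPB = [3/2] + [56.8125] = [58.3125]
BᵀPA = [-30.7500 -11.6250]
K = S⁻¹·BᵀPA = [-0.5273 -0.1994]
A−BK = [1.2090 0.7010; -3.5820 -2.0981]
AᵀP(A−BK) = [0.7846 0.3698; 0.3698 0.1825]
P' = Q + AᵀP(A−BK) = [12.0346 9.3698; 9.3698 9.1825]
tr(P') = 21.2170


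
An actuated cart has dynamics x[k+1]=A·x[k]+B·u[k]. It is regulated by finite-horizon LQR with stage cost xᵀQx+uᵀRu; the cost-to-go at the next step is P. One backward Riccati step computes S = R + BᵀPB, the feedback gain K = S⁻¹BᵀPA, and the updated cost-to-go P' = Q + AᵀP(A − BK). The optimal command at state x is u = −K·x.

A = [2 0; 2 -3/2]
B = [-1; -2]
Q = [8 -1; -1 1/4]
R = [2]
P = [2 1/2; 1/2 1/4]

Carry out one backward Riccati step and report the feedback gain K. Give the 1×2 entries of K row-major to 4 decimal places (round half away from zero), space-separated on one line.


BᵀP = [-3.0000 -1.0000]
S = R + BᵀPB = [2] + [5.0000] = [7.0000]
BᵀPA = [-8.0000 1.5000]
K = S⁻¹·BᵀPA = [-1.1429 0.2143]
A−BK = [0.8571 0.2143; -0.2857 -1.0714]
AᵀP(A−BK) = [3.8571 -0.5357; -0.5357 0.2411]
P' = Q + AᵀP(A−BK) = [11.8571 -1.5357; -1.5357 0.4911]
tr(P') = 12.3482

-1.1429 0.2143


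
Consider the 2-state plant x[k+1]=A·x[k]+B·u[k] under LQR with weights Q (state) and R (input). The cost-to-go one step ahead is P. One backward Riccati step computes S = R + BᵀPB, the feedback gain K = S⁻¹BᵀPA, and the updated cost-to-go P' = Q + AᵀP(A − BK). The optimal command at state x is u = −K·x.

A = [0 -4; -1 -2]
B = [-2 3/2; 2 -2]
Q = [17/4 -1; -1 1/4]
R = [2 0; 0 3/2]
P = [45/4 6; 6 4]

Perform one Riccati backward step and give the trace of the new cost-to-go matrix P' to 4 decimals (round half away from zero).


BᵀP = [-10.5000 -4.0000; 4.8750 1.0000]
S = R + BᵀPB = [2 0; 0 3/2] + [13.0000 -7.7500; -7.7500 5.3125] = [15.0000 -7.7500; -7.7500 6.8125]
BᵀPA = [4.0000 50.0000; -1.0000 -21.5000]
K = S⁻¹·BᵀPA = [0.4629 4.1306; 0.3798 1.5430]
A−BK = [0.3561 1.9466; -1.1662 -7.1751]
AᵀP(A−BK) = [2.5282 17.0208; 17.0208 118.6469]
P' = Q + AᵀP(A−BK) = [6.7782 16.0208; 16.0208 118.8969]
tr(P') = 125.6751

125.6751


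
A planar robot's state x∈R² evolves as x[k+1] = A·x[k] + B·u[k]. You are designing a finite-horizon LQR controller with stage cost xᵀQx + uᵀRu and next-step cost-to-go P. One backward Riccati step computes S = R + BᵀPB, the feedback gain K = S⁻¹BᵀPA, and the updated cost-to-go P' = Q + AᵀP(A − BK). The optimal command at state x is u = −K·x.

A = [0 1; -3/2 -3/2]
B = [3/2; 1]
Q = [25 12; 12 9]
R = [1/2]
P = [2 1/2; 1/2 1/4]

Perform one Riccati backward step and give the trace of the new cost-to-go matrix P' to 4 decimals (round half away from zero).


34.6991

BᵀP = [3.5000 1.0000]
S = R + BᵀPB = [1/2] + [6.2500] = [6.7500]
BᵀPA = [-1.5000 2.0000]
K = S⁻¹·BᵀPA = [-0.2222 0.2963]
A−BK = [0.3333 0.5556; -1.2778 -1.7963]
AᵀP(A−BK) = [0.2292 0.2569; 0.2569 0.4699]
P' = Q + AᵀP(A−BK) = [25.2292 12.2569; 12.2569 9.4699]
tr(P') = 34.6991


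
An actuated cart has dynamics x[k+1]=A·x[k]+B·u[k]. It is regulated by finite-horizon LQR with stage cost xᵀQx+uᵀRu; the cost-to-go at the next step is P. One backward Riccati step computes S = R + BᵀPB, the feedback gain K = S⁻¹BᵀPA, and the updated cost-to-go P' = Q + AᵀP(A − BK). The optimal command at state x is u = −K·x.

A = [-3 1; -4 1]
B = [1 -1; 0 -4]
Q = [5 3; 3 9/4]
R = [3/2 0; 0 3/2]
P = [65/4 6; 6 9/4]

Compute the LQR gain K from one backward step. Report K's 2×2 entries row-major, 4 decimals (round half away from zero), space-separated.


-0.6835 0.2157 1.5060 -0.4577

BᵀP = [16.2500 6.0000; -40.2500 -15.0000]
S = R + BᵀPB = [3/2 0; 0 3/2] + [16.2500 -40.2500; -40.2500 100.2500] = [17.7500 -40.2500; -40.2500 101.7500]
BᵀPA = [-72.7500 22.2500; 180.7500 -55.2500]
K = S⁻¹·BᵀPA = [-0.6835 0.2157; 1.5060 -0.4577]
A−BK = [-0.8105 0.3266; 2.0242 -0.8306]
AᵀP(A−BK) = [4.3095 -1.3337; -1.3337 0.4143]
P' = Q + AᵀP(A−BK) = [9.3095 1.6663; 1.6663 2.6643]
tr(P') = 11.9738


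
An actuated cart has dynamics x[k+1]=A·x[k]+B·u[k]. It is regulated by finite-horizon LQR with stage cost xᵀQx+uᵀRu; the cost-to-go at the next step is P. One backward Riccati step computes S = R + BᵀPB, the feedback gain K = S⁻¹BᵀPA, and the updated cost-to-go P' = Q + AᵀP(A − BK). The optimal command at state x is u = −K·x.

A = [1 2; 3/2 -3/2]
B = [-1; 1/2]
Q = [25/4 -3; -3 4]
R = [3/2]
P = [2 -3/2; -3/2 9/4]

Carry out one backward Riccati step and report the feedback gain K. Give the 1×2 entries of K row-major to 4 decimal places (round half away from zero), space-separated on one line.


0.2135 -1.6966

BᵀP = [-2.7500 2.6250]
S = R + BᵀPB = [3/2] + [4.0625] = [5.5625]
BᵀPA = [1.1875 -9.4375]
K = S⁻¹·BᵀPA = [0.2135 -1.6966]
A−BK = [1.2135 0.3034; 1.3933 -0.6517]
AᵀP(A−BK) = [2.3090 -1.2978; -1.2978 6.0506]
P' = Q + AᵀP(A−BK) = [8.5590 -4.2978; -4.2978 10.0506]
tr(P') = 18.6096


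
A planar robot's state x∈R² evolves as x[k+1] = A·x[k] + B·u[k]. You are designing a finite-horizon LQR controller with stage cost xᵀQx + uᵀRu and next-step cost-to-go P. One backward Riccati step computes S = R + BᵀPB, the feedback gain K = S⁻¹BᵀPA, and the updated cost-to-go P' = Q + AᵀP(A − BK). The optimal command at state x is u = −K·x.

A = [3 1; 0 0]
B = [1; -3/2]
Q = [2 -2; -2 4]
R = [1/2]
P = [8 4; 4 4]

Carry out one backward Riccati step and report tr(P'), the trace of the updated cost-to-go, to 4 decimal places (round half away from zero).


BᵀP = [2.0000 -2.0000]
S = R + BᵀPB = [1/2] + [5.0000] = [5.5000]
BᵀPA = [6.0000 2.0000]
K = S⁻¹·BᵀPA = [1.0909 0.3636]
A−BK = [1.9091 0.6364; 1.6364 0.5455]
AᵀP(A−BK) = [65.4545 21.8182; 21.8182 7.2727]
P' = Q + AᵀP(A−BK) = [67.4545 19.8182; 19.8182 11.2727]
tr(P') = 78.7273

78.7273


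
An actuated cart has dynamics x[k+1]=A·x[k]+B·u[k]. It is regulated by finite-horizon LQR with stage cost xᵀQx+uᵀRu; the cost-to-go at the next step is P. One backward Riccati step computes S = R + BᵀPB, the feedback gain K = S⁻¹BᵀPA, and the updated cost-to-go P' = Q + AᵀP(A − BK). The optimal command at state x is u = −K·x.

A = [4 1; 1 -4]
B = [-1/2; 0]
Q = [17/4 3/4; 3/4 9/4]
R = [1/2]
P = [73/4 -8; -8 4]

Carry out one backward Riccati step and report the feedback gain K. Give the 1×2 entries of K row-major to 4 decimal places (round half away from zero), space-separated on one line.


BᵀP = [-9.1250 4.0000]
S = R + BᵀPB = [1/2] + [4.5625] = [5.0625]
BᵀPA = [-32.5000 -25.1250]
K = S⁻¹·BᵀPA = [-6.4198 -4.9630]
A−BK = [0.7901 -1.4815; 1.0000 -4.0000]
AᵀP(A−BK) = [23.3580 15.7037; 15.7037 21.5556]
P' = Q + AᵀP(A−BK) = [27.6080 16.4537; 16.4537 23.8056]
tr(P') = 51.4136

-6.4198 -4.9630


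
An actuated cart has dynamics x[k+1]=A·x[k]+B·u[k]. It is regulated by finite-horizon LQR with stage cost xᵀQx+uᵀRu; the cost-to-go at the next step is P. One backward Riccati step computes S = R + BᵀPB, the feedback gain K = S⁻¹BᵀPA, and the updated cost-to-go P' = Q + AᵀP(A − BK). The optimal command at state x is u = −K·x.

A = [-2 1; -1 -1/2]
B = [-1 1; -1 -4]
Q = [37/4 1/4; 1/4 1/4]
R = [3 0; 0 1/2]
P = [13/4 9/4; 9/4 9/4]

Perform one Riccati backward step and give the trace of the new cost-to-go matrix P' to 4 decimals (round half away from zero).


BᵀP = [-5.5000 -4.5000; -5.7500 -6.7500]
S = R + BᵀPB = [3 0; 0 1/2] + [10.0000 12.5000; 12.5000 21.2500] = [13.0000 12.5000; 12.5000 21.7500]
BᵀPA = [15.5000 -3.2500; 18.2500 -2.3750]
K = S⁻¹·BᵀPA = [0.8617 -0.3241; 0.3439 0.0771]
A−BK = [-1.4822 0.5988; 1.2372 -0.5158]
AᵀP(A−BK) = [4.6186 -1.7579; -1.7579 0.6922]
P' = Q + AᵀP(A−BK) = [13.8686 -1.5079; -1.5079 0.9422]
tr(P') = 14.8108

14.8108


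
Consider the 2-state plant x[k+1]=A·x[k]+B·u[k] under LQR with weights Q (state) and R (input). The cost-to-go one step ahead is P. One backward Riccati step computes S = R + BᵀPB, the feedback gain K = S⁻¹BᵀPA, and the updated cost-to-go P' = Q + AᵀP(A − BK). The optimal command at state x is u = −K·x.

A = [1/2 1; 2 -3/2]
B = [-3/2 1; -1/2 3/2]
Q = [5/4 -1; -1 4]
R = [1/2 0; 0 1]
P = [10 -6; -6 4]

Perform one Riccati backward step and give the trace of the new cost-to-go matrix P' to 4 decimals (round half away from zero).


8.9752

BᵀP = [-12.0000 7.0000; 1.0000 0.0000]
S = R + BᵀPB = [1/2 0; 0 1] + [14.5000 -1.5000; -1.5000 1.0000] = [15.0000 -1.5000; -1.5000 2.0000]
BᵀPA = [8.0000 -22.5000; 0.5000 1.0000]
K = S⁻¹·BᵀPA = [0.6036 -1.5676; 0.7027 -0.6757]
A−BK = [0.7027 -0.6757; 1.2477 -1.2703]
AᵀP(A−BK) = [1.3198 -1.6216; -1.6216 2.4054]
P' = Q + AᵀP(A−BK) = [2.5698 -2.6216; -2.6216 6.4054]
tr(P') = 8.9752


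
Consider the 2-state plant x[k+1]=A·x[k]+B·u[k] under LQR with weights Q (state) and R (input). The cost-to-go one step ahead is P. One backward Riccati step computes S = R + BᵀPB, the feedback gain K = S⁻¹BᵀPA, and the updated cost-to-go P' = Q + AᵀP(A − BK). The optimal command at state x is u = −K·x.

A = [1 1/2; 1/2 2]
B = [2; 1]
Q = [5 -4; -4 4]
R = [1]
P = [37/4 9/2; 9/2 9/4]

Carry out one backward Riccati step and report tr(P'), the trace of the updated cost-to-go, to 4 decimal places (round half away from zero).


BᵀP = [23.0000 11.2500]
S = R + BᵀPB = [1] + [57.2500] = [58.2500]
BᵀPA = [28.6250 34.0000]
K = S⁻¹·BᵀPA = [0.4914 0.5837]
A−BK = [0.0172 -0.6674; 0.0086 1.4163]
AᵀP(A−BK) = [0.2457 0.2918; 0.2918 0.4670]
P' = Q + AᵀP(A−BK) = [5.2457 -3.7082; -3.7082 4.4670]
tr(P') = 9.7127

9.7127


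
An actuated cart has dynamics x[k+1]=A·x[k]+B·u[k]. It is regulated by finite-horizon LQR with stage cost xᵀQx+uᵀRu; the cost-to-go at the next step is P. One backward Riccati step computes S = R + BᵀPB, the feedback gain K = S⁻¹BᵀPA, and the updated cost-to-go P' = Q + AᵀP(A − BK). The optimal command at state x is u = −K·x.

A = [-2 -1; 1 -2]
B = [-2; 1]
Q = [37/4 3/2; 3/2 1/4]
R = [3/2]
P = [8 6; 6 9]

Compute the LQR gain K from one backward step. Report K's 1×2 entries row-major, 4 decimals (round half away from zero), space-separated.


BᵀP = [-10.0000 -3.0000]
S = R + BᵀPB = [3/2] + [17.0000] = [18.5000]
BᵀPA = [17.0000 16.0000]
K = S⁻¹·BᵀPA = [0.9189 0.8649]
A−BK = [-0.1622 0.7297; 0.0811 -2.8649]
AᵀP(A−BK) = [1.3784 1.2973; 1.2973 54.1622]
P' = Q + AᵀP(A−BK) = [10.6284 2.7973; 2.7973 54.4122]
tr(P') = 65.0405

0.9189 0.8649


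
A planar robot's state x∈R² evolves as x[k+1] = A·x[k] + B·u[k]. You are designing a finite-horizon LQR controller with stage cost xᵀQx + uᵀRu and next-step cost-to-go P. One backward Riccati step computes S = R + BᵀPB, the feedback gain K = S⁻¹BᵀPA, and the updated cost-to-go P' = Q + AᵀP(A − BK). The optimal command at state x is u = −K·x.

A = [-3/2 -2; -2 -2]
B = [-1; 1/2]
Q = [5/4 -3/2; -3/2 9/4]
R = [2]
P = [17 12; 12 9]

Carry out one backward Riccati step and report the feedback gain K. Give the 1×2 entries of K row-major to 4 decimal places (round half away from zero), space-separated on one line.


BᵀP = [-11.0000 -7.5000]
S = R + BᵀPB = [2] + [7.2500] = [9.2500]
BᵀPA = [31.5000 37.0000]
K = S⁻¹·BᵀPA = [3.4054 4.0000]
A−BK = [1.9054 2.0000; -3.7027 -4.0000]
AᵀP(A−BK) = [38.9797 45.0000; 45.0000 52.0000]
P' = Q + AᵀP(A−BK) = [40.2297 43.5000; 43.5000 54.2500]
tr(P') = 94.4797

3.4054 4.0000


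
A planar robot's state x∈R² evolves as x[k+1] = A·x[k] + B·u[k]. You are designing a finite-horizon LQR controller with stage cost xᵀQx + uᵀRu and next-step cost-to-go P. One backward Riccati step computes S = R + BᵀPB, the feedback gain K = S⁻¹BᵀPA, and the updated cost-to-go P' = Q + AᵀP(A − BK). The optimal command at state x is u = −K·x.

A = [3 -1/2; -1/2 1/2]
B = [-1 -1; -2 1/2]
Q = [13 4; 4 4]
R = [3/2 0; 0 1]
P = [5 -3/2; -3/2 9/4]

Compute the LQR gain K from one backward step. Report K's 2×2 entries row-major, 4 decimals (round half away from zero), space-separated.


BᵀP = [-2.0000 -3.0000; -5.7500 2.6250]
S = R + BᵀPB = [3/2 0; 0 1] + [8.0000 0.5000; 0.5000 7.0625] = [9.5000 0.5000; 0.5000 8.0625]
BᵀPA = [-4.5000 -0.5000; -18.5625 4.1875]
K = S⁻¹·BᵀPA = [-0.3537 -0.0802; -2.2804 0.5244]
A−BK = [0.3659 -0.0559; -0.0671 0.0774]
AᵀP(A−BK) = [6.1412 -1.3152; -1.3152 0.3266]
P' = Q + AᵀP(A−BK) = [19.1412 2.6848; 2.6848 4.3266]
tr(P') = 23.4679

-0.3537 -0.0802 -2.2804 0.5244


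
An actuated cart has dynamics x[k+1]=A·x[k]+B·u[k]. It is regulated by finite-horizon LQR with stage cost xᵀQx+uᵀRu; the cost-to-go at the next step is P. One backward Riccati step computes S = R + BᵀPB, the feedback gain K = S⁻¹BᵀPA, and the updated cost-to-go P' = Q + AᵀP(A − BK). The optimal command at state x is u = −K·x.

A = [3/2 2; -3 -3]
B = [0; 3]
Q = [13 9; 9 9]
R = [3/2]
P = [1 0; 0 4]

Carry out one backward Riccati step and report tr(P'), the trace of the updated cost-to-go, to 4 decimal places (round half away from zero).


BᵀP = [0.0000 12.0000]
S = R + BᵀPB = [3/2] + [36.0000] = [37.5000]
BᵀPA = [-36.0000 -36.0000]
K = S⁻¹·BᵀPA = [-0.9600 -0.9600]
A−BK = [1.5000 2.0000; -0.1200 -0.1200]
AᵀP(A−BK) = [3.6900 4.4400; 4.4400 5.4400]
P' = Q + AᵀP(A−BK) = [16.6900 13.4400; 13.4400 14.4400]
tr(P') = 31.1300

31.1300


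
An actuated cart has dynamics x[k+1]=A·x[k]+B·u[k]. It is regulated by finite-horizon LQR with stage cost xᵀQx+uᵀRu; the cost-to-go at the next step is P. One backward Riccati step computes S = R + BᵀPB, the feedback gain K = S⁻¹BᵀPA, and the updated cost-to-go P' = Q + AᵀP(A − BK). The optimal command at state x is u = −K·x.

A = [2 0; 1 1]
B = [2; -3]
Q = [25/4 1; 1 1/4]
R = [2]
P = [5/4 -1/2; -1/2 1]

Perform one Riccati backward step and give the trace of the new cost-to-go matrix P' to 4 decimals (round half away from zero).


BᵀP = [4.0000 -4.0000]
S = R + BᵀPB = [2] + [20.0000] = [22.0000]
BᵀPA = [4.0000 -4.0000]
K = S⁻¹·BᵀPA = [0.1818 -0.1818]
A−BK = [1.6364 0.3636; 1.5455 0.4545]
AᵀP(A−BK) = [3.2727 0.7273; 0.7273 0.2727]
P' = Q + AᵀP(A−BK) = [9.5227 1.7273; 1.7273 0.5227]
tr(P') = 10.0455

10.0455
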